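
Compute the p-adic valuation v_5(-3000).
v_5(-3000) = 3

v_5(n) is the largest exponent k such that 5^k divides n. Factor out: -3000 = -5^3 · 24. (Sign doesn't affect v_p.) So v_5(-3000) = 3.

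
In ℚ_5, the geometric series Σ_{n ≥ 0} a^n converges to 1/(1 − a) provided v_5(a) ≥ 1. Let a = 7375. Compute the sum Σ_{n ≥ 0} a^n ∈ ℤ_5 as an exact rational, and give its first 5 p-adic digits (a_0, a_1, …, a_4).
Σ a^n = 1/(1 − a) = -1/7374;  first 5 digits = (1, 0, 0, 4, 1)

v_5(a) = 3 ≥ 1, so the series converges in ℤ_5 to 1/(1 − a) = 1/(1 − 7375) = -1/7374. Expand this rational in ℤ_5: compute digits iteratively via d_i = x_i mod 5, x_{i+1} = (x_i − d_i)/5. The first 5 digits are (1, 0, 0, 4, 1).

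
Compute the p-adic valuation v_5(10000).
v_5(10000) = 4

v_5(n) is the largest exponent k such that 5^k divides n. Factor out: 10000 = 5^4 · 16. (Sign doesn't affect v_p.) So v_5(10000) = 4.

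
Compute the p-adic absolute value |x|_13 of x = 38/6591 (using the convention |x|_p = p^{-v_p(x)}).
|38/6591|_13 = 2197

Step 1 — compute v_13(x) by factoring powers of 13 out of the numerator and denominator: v_13(38/6591) = -3. Step 2 — apply |x|_p = p^{-v_p(x)} = 13^{3} = 2197.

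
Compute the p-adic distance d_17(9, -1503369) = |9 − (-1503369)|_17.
d_17(9, -1503369) = 1/83521

Step 1 — x − y = 9 − (-1503369) = 1503378. Step 2 — v_17(1503378) = 4 (factor: 1503378 = (17^4 · 18); the sign does not affect v_p). Step 3 — |x − y|_17 = 17^{-4} = 1/83521.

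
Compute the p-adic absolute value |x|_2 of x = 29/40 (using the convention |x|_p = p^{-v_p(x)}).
|29/40|_2 = 8

Step 1 — compute v_2(x) by factoring powers of 2 out of the numerator and denominator: v_2(29/40) = -3. Step 2 — apply |x|_p = p^{-v_p(x)} = 2^{3} = 8.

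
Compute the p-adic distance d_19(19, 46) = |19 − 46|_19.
d_19(19, 46) = 1

Step 1 — x − y = 19 − 46 = -27. Step 2 — v_19(-27) = 0 (factor: -27 = −(19^0 · 27); the sign does not affect v_p). Step 3 — |x − y|_19 = 19^{0} = 1.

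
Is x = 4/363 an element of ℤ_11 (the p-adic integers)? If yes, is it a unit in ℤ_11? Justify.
x ∉ ℤ_11 (v_11(x) = -2 < 0)

ℤ_11 = {x ∈ ℚ_11 : v_11(x) ≥ 0} and ℤ_11^× = {x ∈ ℤ_11 : v_11(x) = 0}. Here v_11(4/363) = v_11(num) − v_11(den) = -2; compare against these criteria.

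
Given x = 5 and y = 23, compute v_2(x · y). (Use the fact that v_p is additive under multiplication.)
v_2(115) = 0

v_p(x) = 0 (factor: 5 = 2^0 · 5); v_p(y) = 0 (factor: 23 = 2^0 · 23). Additivity: v_p(xy) = v_p(x) + v_p(y) = 0 + 0 = 0. (Direct check: xy = 115 = 2^0 · (115).)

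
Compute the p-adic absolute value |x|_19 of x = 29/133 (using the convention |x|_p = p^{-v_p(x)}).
|29/133|_19 = 19

Step 1 — compute v_19(x) by factoring powers of 19 out of the numerator and denominator: v_19(29/133) = -1. Step 2 — apply |x|_p = p^{-v_p(x)} = 19^{1} = 19.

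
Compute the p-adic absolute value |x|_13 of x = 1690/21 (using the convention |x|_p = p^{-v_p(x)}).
|1690/21|_13 = 1/169

Step 1 — compute v_13(x) by factoring powers of 13 out of the numerator and denominator: v_13(1690/21) = 2. Step 2 — apply |x|_p = p^{-v_p(x)} = 13^{-2} = 1/169.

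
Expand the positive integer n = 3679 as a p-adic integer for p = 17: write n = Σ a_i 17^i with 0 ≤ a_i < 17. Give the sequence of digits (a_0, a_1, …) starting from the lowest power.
(a_0, a_1, …) = (7, 12, 12)

Repeated division by 17 gives the digits low-to-high: 3679 = 7 + 12·17^1 + 12·17^2. Digit sequence: (7, 12, 12).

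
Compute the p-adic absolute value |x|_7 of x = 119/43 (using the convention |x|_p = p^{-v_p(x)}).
|119/43|_7 = 1/7

Step 1 — compute v_7(x) by factoring powers of 7 out of the numerator and denominator: v_7(119/43) = 1. Step 2 — apply |x|_p = p^{-v_p(x)} = 7^{-1} = 1/7.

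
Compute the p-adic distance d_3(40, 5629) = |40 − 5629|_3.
d_3(40, 5629) = 1/243

Step 1 — x − y = 40 − 5629 = -5589. Step 2 — v_3(-5589) = 5 (factor: -5589 = −(3^5 · 23); the sign does not affect v_p). Step 3 — |x − y|_3 = 3^{-5} = 1/243.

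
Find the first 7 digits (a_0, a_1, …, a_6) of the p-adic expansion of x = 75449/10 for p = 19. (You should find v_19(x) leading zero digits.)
(a_0, …, a_6) = (0, 0, 0, 3, 17, 1, 17)

v_19(75449/10) = 3, so a_0 = ... = a_2 = 0. Factor out: x = 19^3 · u with u = 11/10 a unit in ℤ_19. Expand u iteratively via a_{v+i} = u_i mod 19, u_{i+1} = (u_i − a_{v+i})/19:
  u_0 = 11/10;  a_3 = 3;  u_1 = (u_0 − 3)/19 = -1/10
  u_1 = -1/10;  a_4 = 17;  u_2 = (u_1 − 17)/19 = -9/10
  u_2 = -9/10;  a_5 = 1;  u_3 = (u_2 − 1)/19 = -1/10
  u_3 = -1/10;  a_6 = 17;  u_4 = (u_3 − 17)/19 = -9/10
Digits: (0, 0, 0, 3, 17, 1, 17).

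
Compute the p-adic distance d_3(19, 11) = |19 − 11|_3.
d_3(19, 11) = 1

Step 1 — x − y = 19 − 11 = 8. Step 2 — v_3(8) = 0 (factor: 8 = (3^0 · 8); the sign does not affect v_p). Step 3 — |x − y|_3 = 3^{0} = 1.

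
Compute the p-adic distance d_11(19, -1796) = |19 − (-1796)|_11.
d_11(19, -1796) = 1/121

Step 1 — x − y = 19 − (-1796) = 1815. Step 2 — v_11(1815) = 2 (factor: 1815 = (11^2 · 15); the sign does not affect v_p). Step 3 — |x − y|_11 = 11^{-2} = 1/121.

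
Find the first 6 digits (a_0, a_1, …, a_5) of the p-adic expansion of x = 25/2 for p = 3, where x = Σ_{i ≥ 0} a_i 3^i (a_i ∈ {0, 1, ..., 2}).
(a_0, …, a_5) = (2, 2, 2, 1, 1, 1)

v_3(25/2) = 0 (numerator and denominator both coprime to 3), so x ∈ ℤ_3^×. Compute digits iteratively via a_i = x_i mod 3, x_{i+1} = (x_i − a_i)/3, with x_0 = x:
  x_0 = 25/2;  a_0 = 2;  x_1 = (x_0 − 2)/3 = 7/2
  x_1 = 7/2;  a_1 = 2;  x_2 = (x_1 − 2)/3 = 1/2
  x_2 = 1/2;  a_2 = 2;  x_3 = (x_2 − 2)/3 = -1/2
  x_3 = -1/2;  a_3 = 1;  x_4 = (x_3 − 1)/3 = -1/2
  x_4 = -1/2;  a_4 = 1;  x_5 = (x_4 − 1)/3 = -1/2
  x_5 = -1/2;  a_5 = 1;  x_6 = (x_5 − 1)/3 = -1/2
Digits: (2, 2, 2, 1, 1, 1).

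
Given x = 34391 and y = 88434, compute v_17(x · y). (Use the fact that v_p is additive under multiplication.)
v_17(3041333694) = 6

v_p(x) = 3 (factor: 34391 = 17^3 · 7); v_p(y) = 3 (factor: 88434 = 17^3 · 18). Additivity: v_p(xy) = v_p(x) + v_p(y) = 3 + 3 = 6. (Direct check: xy = 3041333694 = 17^6 · (126).)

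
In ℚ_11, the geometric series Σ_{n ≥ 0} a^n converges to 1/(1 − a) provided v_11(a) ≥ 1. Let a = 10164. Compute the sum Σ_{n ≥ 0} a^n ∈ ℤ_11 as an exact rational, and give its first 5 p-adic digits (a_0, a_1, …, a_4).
Σ a^n = 1/(1 − a) = -1/10163;  first 5 digits = (1, 0, 7, 7, 5)

v_11(a) = 2 ≥ 1, so the series converges in ℤ_11 to 1/(1 − a) = 1/(1 − 10164) = -1/10163. Expand this rational in ℤ_11: compute digits iteratively via d_i = x_i mod 11, x_{i+1} = (x_i − d_i)/11. The first 5 digits are (1, 0, 7, 7, 5).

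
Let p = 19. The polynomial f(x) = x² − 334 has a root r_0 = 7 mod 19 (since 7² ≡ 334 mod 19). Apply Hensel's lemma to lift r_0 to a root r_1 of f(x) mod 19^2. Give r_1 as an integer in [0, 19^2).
r_1 = 311 (mod 361)

Hensel's recurrence: r_{i+1} = r_i − f(r_i)·(f′(r_i))^{-1} mod 19^{i+2}, with f′(x) = 2x. Iterate:
  r_0 = 7 (mod 19)
  r_1 = 311 (mod 361)
Final: r_1 = 311, and one checks f(r_1) ≡ 0 mod 19^2.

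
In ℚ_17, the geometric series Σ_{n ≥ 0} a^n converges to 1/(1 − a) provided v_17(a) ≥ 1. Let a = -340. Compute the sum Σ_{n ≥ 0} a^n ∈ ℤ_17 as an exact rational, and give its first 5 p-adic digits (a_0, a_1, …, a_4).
Σ a^n = 1/(1 − a) = 1/341;  first 5 digits = (1, 14, 7, 13, 2)

v_17(a) = 1 ≥ 1, so the series converges in ℤ_17 to 1/(1 − a) = 1/(1 − (-340)) = 1/341. Expand this rational in ℤ_17: compute digits iteratively via d_i = x_i mod 17, x_{i+1} = (x_i − d_i)/17. The first 5 digits are (1, 14, 7, 13, 2).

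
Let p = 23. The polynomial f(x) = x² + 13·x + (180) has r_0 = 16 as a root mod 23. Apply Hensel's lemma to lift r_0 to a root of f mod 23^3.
r_2 = 7008 (mod 12167)

Hensel: r_{i+1} = r_i − f(r_i)·(f′(r_i))^{-1} mod 23^{i+2}, f′(x) = 2x + 13. Iterate:
  r_0 = 16 (mod 23)
  r_1 = 131 (mod 529)
  r_2 = 7008 (mod 12167)
Final: r = 7008 satisfies f(r) ≡ 0 mod 23^3.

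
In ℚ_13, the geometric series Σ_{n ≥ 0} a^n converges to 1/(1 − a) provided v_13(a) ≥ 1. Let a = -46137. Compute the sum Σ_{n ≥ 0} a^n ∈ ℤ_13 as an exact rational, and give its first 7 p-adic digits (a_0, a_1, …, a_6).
Σ a^n = 1/(1 − a) = 1/46138;  first 7 digits = (1, 0, 0, 5, 11, 12, 11)

v_13(a) = 3 ≥ 1, so the series converges in ℤ_13 to 1/(1 − a) = 1/(1 − (-46137)) = 1/46138. Expand this rational in ℤ_13: compute digits iteratively via d_i = x_i mod 13, x_{i+1} = (x_i − d_i)/13. The first 7 digits are (1, 0, 0, 5, 11, 12, 11).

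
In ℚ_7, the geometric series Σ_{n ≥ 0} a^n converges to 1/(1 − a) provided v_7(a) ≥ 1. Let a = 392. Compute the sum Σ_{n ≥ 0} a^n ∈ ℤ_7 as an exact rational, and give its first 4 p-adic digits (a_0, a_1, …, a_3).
Σ a^n = 1/(1 − a) = -1/391;  first 4 digits = (1, 0, 1, 1)

v_7(a) = 2 ≥ 1, so the series converges in ℤ_7 to 1/(1 − a) = 1/(1 − 392) = -1/391. Expand this rational in ℤ_7: compute digits iteratively via d_i = x_i mod 7, x_{i+1} = (x_i − d_i)/7. The first 4 digits are (1, 0, 1, 1).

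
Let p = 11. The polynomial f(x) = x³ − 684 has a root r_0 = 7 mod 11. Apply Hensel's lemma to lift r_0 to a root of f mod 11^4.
r_3 = 9863 (mod 14641)

Hensel: r_{i+1} = r_i − f(r_i)/f′(r_i) mod 11^{i+2}, where f′(x) = 3x². Iterate:
  r_0 = 7 (mod 11)
  r_1 = 62 (mod 121)
  r_2 = 546 (mod 1331)
  r_3 = 9863 (mod 14641)
Final: r = 9863 with f(r) ≡ 0 mod 11^4.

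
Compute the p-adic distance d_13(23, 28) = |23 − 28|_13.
d_13(23, 28) = 1

Step 1 — x − y = 23 − 28 = -5. Step 2 — v_13(-5) = 0 (factor: -5 = −(13^0 · 5); the sign does not affect v_p). Step 3 — |x − y|_13 = 13^{0} = 1.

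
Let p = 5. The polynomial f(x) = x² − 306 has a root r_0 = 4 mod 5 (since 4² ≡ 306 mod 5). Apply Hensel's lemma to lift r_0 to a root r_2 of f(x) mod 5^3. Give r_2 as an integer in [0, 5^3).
r_2 = 84 (mod 125)

Hensel's recurrence: r_{i+1} = r_i − f(r_i)·(f′(r_i))^{-1} mod 5^{i+2}, with f′(x) = 2x. Iterate:
  r_0 = 4 (mod 5)
  r_1 = 9 (mod 25)
  r_2 = 84 (mod 125)
Final: r_2 = 84, and one checks f(r_2) ≡ 0 mod 5^3.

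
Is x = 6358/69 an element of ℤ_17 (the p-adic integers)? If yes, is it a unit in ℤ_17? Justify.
x ∈ ℤ_17 but not a unit; v_17(x) = 2 > 0

ℤ_17 = {x ∈ ℚ_17 : v_17(x) ≥ 0} and ℤ_17^× = {x ∈ ℤ_17 : v_17(x) = 0}. Here v_17(6358/69) = v_17(num) − v_17(den) = 2; compare against these criteria.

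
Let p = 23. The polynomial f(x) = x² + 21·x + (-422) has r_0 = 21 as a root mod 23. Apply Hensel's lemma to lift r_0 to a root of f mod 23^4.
r_3 = 54232 (mod 279841)

Hensel: r_{i+1} = r_i − f(r_i)·(f′(r_i))^{-1} mod 23^{i+2}, f′(x) = 2x + 21. Iterate:
  r_0 = 21 (mod 23)
  r_1 = 274 (mod 529)
  r_2 = 5564 (mod 12167)
  r_3 = 54232 (mod 279841)
Final: r = 54232 satisfies f(r) ≡ 0 mod 23^4.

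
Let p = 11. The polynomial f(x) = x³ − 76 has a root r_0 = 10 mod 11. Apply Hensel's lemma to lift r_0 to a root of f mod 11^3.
r_2 = 1275 (mod 1331)

Hensel: r_{i+1} = r_i − f(r_i)/f′(r_i) mod 11^{i+2}, where f′(x) = 3x². Iterate:
  r_0 = 10 (mod 11)
  r_1 = 65 (mod 121)
  r_2 = 1275 (mod 1331)
Final: r = 1275 with f(r) ≡ 0 mod 11^3.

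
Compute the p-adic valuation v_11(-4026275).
v_11(-4026275) = 5

v_11(n) is the largest exponent k such that 11^k divides n. Factor out: -4026275 = -11^5 · 25. (Sign doesn't affect v_p.) So v_11(-4026275) = 5.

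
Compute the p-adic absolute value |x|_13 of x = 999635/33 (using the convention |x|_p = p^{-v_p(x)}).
|999635/33|_13 = 1/28561

Step 1 — compute v_13(x) by factoring powers of 13 out of the numerator and denominator: v_13(999635/33) = 4. Step 2 — apply |x|_p = p^{-v_p(x)} = 13^{-4} = 1/28561.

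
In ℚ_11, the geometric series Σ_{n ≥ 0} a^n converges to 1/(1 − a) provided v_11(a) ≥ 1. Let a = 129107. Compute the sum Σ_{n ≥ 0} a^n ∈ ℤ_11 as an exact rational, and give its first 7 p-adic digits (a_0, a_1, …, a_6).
Σ a^n = 1/(1 − a) = -1/129106;  first 7 digits = (1, 0, 0, 9, 8, 0, 4)

v_11(a) = 3 ≥ 1, so the series converges in ℤ_11 to 1/(1 − a) = 1/(1 − 129107) = -1/129106. Expand this rational in ℤ_11: compute digits iteratively via d_i = x_i mod 11, x_{i+1} = (x_i − d_i)/11. The first 7 digits are (1, 0, 0, 9, 8, 0, 4).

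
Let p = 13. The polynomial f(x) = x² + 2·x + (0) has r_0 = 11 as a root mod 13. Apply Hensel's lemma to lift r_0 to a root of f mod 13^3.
r_2 = 2195 (mod 2197)

Hensel: r_{i+1} = r_i − f(r_i)·(f′(r_i))^{-1} mod 13^{i+2}, f′(x) = 2x + 2. Iterate:
  r_0 = 11 (mod 13)
  r_1 = 167 (mod 169)
  r_2 = 2195 (mod 2197)
Final: r = 2195 satisfies f(r) ≡ 0 mod 13^3.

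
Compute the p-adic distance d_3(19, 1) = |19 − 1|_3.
d_3(19, 1) = 1/9

Step 1 — x − y = 19 − 1 = 18. Step 2 — v_3(18) = 2 (factor: 18 = (3^2 · 2); the sign does not affect v_p). Step 3 — |x − y|_3 = 3^{-2} = 1/9.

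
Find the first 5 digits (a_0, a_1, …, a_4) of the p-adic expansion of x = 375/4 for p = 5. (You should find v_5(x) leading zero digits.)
(a_0, …, a_4) = (0, 0, 0, 2, 1)

v_5(375/4) = 3, so a_0 = ... = a_2 = 0. Factor out: x = 5^3 · u with u = 3/4 a unit in ℤ_5. Expand u iteratively via a_{v+i} = u_i mod 5, u_{i+1} = (u_i − a_{v+i})/5:
  u_0 = 3/4;  a_3 = 2;  u_1 = (u_0 − 2)/5 = -1/4
  u_1 = -1/4;  a_4 = 1;  u_2 = (u_1 − 1)/5 = -1/4
Digits: (0, 0, 0, 2, 1).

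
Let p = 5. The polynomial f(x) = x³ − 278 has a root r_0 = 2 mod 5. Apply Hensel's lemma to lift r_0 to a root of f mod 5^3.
r_2 = 37 (mod 125)

Hensel: r_{i+1} = r_i − f(r_i)/f′(r_i) mod 5^{i+2}, where f′(x) = 3x². Iterate:
  r_0 = 2 (mod 5)
  r_1 = 12 (mod 25)
  r_2 = 37 (mod 125)
Final: r = 37 with f(r) ≡ 0 mod 5^3.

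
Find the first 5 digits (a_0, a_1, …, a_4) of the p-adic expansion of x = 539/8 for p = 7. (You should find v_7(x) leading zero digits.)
(a_0, …, a_4) = (0, 0, 4, 4, 2)

v_7(539/8) = 2, so a_0 = ... = a_1 = 0. Factor out: x = 7^2 · u with u = 11/8 a unit in ℤ_7. Expand u iteratively via a_{v+i} = u_i mod 7, u_{i+1} = (u_i − a_{v+i})/7:
  u_0 = 11/8;  a_2 = 4;  u_1 = (u_0 − 4)/7 = -3/8
  u_1 = -3/8;  a_3 = 4;  u_2 = (u_1 − 4)/7 = -5/8
  u_2 = -5/8;  a_4 = 2;  u_3 = (u_2 − 2)/7 = -3/8
Digits: (0, 0, 4, 4, 2).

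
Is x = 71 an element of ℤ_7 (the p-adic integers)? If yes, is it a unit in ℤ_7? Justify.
x ∈ ℤ_7^× (unit); v_7(x) = 0

ℤ_7 = {x ∈ ℚ_7 : v_7(x) ≥ 0} and ℤ_7^× = {x ∈ ℤ_7 : v_7(x) = 0}. Here v_7(71) = v_7(num) − v_7(den) = 0; compare against these criteria.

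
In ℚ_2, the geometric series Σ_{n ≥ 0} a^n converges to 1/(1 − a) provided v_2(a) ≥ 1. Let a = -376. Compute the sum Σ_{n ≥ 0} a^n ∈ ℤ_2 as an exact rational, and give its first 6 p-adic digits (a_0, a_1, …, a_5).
Σ a^n = 1/(1 − a) = 1/377;  first 6 digits = (1, 0, 0, 1, 0, 0)

v_2(a) = 3 ≥ 1, so the series converges in ℤ_2 to 1/(1 − a) = 1/(1 − (-376)) = 1/377. Expand this rational in ℤ_2: compute digits iteratively via d_i = x_i mod 2, x_{i+1} = (x_i − d_i)/2. The first 6 digits are (1, 0, 0, 1, 0, 0).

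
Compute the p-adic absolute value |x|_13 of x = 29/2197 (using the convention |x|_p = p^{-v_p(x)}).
|29/2197|_13 = 2197

Step 1 — compute v_13(x) by factoring powers of 13 out of the numerator and denominator: v_13(29/2197) = -3. Step 2 — apply |x|_p = p^{-v_p(x)} = 13^{3} = 2197.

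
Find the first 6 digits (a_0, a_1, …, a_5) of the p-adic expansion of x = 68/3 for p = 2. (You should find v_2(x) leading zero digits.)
(a_0, …, a_5) = (0, 0, 1, 1, 0, 1)

v_2(68/3) = 2, so a_0 = ... = a_1 = 0. Factor out: x = 2^2 · u with u = 17/3 a unit in ℤ_2. Expand u iteratively via a_{v+i} = u_i mod 2, u_{i+1} = (u_i − a_{v+i})/2:
  u_0 = 17/3;  a_2 = 1;  u_1 = (u_0 − 1)/2 = 7/3
  u_1 = 7/3;  a_3 = 1;  u_2 = (u_1 − 1)/2 = 2/3
  u_2 = 2/3;  a_4 = 0;  u_3 = (u_2 − 0)/2 = 1/3
  u_3 = 1/3;  a_5 = 1;  u_4 = (u_3 − 1)/2 = -1/3
Digits: (0, 0, 1, 1, 0, 1).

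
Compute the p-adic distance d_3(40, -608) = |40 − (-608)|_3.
d_3(40, -608) = 1/81

Step 1 — x − y = 40 − (-608) = 648. Step 2 — v_3(648) = 4 (factor: 648 = (3^4 · 8); the sign does not affect v_p). Step 3 — |x − y|_3 = 3^{-4} = 1/81.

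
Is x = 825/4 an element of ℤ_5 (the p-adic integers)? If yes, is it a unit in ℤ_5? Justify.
x ∈ ℤ_5 but not a unit; v_5(x) = 2 > 0

ℤ_5 = {x ∈ ℚ_5 : v_5(x) ≥ 0} and ℤ_5^× = {x ∈ ℤ_5 : v_5(x) = 0}. Here v_5(825/4) = v_5(num) − v_5(den) = 2; compare against these criteria.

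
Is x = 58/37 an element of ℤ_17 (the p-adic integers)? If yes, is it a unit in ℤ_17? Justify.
x ∈ ℤ_17^× (unit); v_17(x) = 0

ℤ_17 = {x ∈ ℚ_17 : v_17(x) ≥ 0} and ℤ_17^× = {x ∈ ℤ_17 : v_17(x) = 0}. Here v_17(58/37) = v_17(num) − v_17(den) = 0; compare against these criteria.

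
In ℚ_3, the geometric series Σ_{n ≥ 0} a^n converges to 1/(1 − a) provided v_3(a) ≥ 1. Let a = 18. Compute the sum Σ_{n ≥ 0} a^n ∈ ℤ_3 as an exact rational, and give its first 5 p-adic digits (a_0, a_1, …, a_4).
Σ a^n = 1/(1 − a) = -1/17;  first 5 digits = (1, 0, 2, 0, 1)

v_3(a) = 2 ≥ 1, so the series converges in ℤ_3 to 1/(1 − a) = 1/(1 − 18) = -1/17. Expand this rational in ℤ_3: compute digits iteratively via d_i = x_i mod 3, x_{i+1} = (x_i − d_i)/3. The first 5 digits are (1, 0, 2, 0, 1).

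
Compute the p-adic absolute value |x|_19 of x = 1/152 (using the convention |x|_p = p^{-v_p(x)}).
|1/152|_19 = 19

Step 1 — compute v_19(x) by factoring powers of 19 out of the numerator and denominator: v_19(1/152) = -1. Step 2 — apply |x|_p = p^{-v_p(x)} = 19^{1} = 19.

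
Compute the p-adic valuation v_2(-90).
v_2(-90) = 1

v_2(n) is the largest exponent k such that 2^k divides n. Factor out: -90 = -2^1 · 45. (Sign doesn't affect v_p.) So v_2(-90) = 1.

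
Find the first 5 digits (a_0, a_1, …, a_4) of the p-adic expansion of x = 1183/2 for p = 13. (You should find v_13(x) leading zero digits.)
(a_0, …, a_4) = (0, 0, 10, 6, 6)

v_13(1183/2) = 2, so a_0 = ... = a_1 = 0. Factor out: x = 13^2 · u with u = 7/2 a unit in ℤ_13. Expand u iteratively via a_{v+i} = u_i mod 13, u_{i+1} = (u_i − a_{v+i})/13:
  u_0 = 7/2;  a_2 = 10;  u_1 = (u_0 − 10)/13 = -1/2
  u_1 = -1/2;  a_3 = 6;  u_2 = (u_1 − 6)/13 = -1/2
  u_2 = -1/2;  a_4 = 6;  u_3 = (u_2 − 6)/13 = -1/2
Digits: (0, 0, 10, 6, 6).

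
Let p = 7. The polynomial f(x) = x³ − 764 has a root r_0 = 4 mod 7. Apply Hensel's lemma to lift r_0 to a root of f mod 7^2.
r_1 = 39 (mod 49)

Hensel: r_{i+1} = r_i − f(r_i)/f′(r_i) mod 7^{i+2}, where f′(x) = 3x². Iterate:
  r_0 = 4 (mod 7)
  r_1 = 39 (mod 49)
Final: r = 39 with f(r) ≡ 0 mod 7^2.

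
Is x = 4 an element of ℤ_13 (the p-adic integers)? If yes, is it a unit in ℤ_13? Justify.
x ∈ ℤ_13^× (unit); v_13(x) = 0

ℤ_13 = {x ∈ ℚ_13 : v_13(x) ≥ 0} and ℤ_13^× = {x ∈ ℤ_13 : v_13(x) = 0}. Here v_13(4) = v_13(num) − v_13(den) = 0; compare against these criteria.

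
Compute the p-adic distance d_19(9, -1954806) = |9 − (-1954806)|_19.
d_19(9, -1954806) = 1/130321

Step 1 — x − y = 9 − (-1954806) = 1954815. Step 2 — v_19(1954815) = 4 (factor: 1954815 = (19^4 · 15); the sign does not affect v_p). Step 3 — |x − y|_19 = 19^{-4} = 1/130321.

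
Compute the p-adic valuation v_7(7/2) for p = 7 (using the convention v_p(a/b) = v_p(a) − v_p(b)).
v_7(7/2) = 1

Factor powers of 7 from the numerator and denominator of the reduced fraction: 7 = 7^1 · 1 and 2 = 7^0 · 2. Apply v_p(a/b) = v_p(a) − v_p(b): v_7(7/2) = 1 − 0 = 1.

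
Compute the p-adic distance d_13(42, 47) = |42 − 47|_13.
d_13(42, 47) = 1

Step 1 — x − y = 42 − 47 = -5. Step 2 — v_13(-5) = 0 (factor: -5 = −(13^0 · 5); the sign does not affect v_p). Step 3 — |x − y|_13 = 13^{0} = 1.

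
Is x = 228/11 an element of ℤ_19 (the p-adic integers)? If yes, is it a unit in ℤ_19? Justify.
x ∈ ℤ_19 but not a unit; v_19(x) = 1 > 0

ℤ_19 = {x ∈ ℚ_19 : v_19(x) ≥ 0} and ℤ_19^× = {x ∈ ℤ_19 : v_19(x) = 0}. Here v_19(228/11) = v_19(num) − v_19(den) = 1; compare against these criteria.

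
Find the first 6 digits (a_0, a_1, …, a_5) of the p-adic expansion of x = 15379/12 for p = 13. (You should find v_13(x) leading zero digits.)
(a_0, …, a_5) = (0, 0, 0, 6, 5, 5)

v_13(15379/12) = 3, so a_0 = ... = a_2 = 0. Factor out: x = 13^3 · u with u = 7/12 a unit in ℤ_13. Expand u iteratively via a_{v+i} = u_i mod 13, u_{i+1} = (u_i − a_{v+i})/13:
  u_0 = 7/12;  a_3 = 6;  u_1 = (u_0 − 6)/13 = -5/12
  u_1 = -5/12;  a_4 = 5;  u_2 = (u_1 − 5)/13 = -5/12
  u_2 = -5/12;  a_5 = 5;  u_3 = (u_2 − 5)/13 = -5/12
Digits: (0, 0, 0, 6, 5, 5).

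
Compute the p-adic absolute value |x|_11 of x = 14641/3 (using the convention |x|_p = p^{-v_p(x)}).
|14641/3|_11 = 1/14641

Step 1 — compute v_11(x) by factoring powers of 11 out of the numerator and denominator: v_11(14641/3) = 4. Step 2 — apply |x|_p = p^{-v_p(x)} = 11^{-4} = 1/14641.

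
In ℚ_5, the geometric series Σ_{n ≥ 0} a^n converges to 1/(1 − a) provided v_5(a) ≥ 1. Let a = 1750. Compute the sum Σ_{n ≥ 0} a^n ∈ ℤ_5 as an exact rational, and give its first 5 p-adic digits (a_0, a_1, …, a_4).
Σ a^n = 1/(1 − a) = -1/1749;  first 5 digits = (1, 0, 0, 4, 2)

v_5(a) = 3 ≥ 1, so the series converges in ℤ_5 to 1/(1 − a) = 1/(1 − 1750) = -1/1749. Expand this rational in ℤ_5: compute digits iteratively via d_i = x_i mod 5, x_{i+1} = (x_i − d_i)/5. The first 5 digits are (1, 0, 0, 4, 2).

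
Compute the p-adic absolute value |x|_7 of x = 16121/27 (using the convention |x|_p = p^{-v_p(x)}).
|16121/27|_7 = 1/343

Step 1 — compute v_7(x) by factoring powers of 7 out of the numerator and denominator: v_7(16121/27) = 3. Step 2 — apply |x|_p = p^{-v_p(x)} = 7^{-3} = 1/343.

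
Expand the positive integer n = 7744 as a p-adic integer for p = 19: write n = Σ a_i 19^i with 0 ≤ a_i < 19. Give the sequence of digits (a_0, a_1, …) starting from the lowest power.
(a_0, a_1, …) = (11, 8, 2, 1)

Repeated division by 19 gives the digits low-to-high: 7744 = 11 + 8·19^1 + 2·19^2 + 1·19^3. Digit sequence: (11, 8, 2, 1).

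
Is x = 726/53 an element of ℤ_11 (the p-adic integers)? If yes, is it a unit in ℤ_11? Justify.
x ∈ ℤ_11 but not a unit; v_11(x) = 2 > 0

ℤ_11 = {x ∈ ℚ_11 : v_11(x) ≥ 0} and ℤ_11^× = {x ∈ ℤ_11 : v_11(x) = 0}. Here v_11(726/53) = v_11(num) − v_11(den) = 2; compare against these criteria.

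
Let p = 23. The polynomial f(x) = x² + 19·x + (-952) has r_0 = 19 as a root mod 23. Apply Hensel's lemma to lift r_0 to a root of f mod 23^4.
r_3 = 199521 (mod 279841)

Hensel: r_{i+1} = r_i − f(r_i)·(f′(r_i))^{-1} mod 23^{i+2}, f′(x) = 2x + 19. Iterate:
  r_0 = 19 (mod 23)
  r_1 = 88 (mod 529)
  r_2 = 4849 (mod 12167)
  r_3 = 199521 (mod 279841)
Final: r = 199521 satisfies f(r) ≡ 0 mod 23^4.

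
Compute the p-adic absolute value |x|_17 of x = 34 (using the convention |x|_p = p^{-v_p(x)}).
|34|_17 = 1/17

Step 1 — compute v_17(x) by factoring powers of 17 out of the numerator and denominator: v_17(34) = 1. Step 2 — apply |x|_p = p^{-v_p(x)} = 17^{-1} = 1/17.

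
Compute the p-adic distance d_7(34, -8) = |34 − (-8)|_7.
d_7(34, -8) = 1/7

Step 1 — x − y = 34 − (-8) = 42. Step 2 — v_7(42) = 1 (factor: 42 = (7^1 · 6); the sign does not affect v_p). Step 3 — |x − y|_7 = 7^{-1} = 1/7.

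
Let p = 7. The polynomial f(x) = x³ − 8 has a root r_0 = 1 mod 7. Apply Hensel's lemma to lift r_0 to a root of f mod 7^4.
r_3 = 2094 (mod 2401)

Hensel: r_{i+1} = r_i − f(r_i)/f′(r_i) mod 7^{i+2}, where f′(x) = 3x². Iterate:
  r_0 = 1 (mod 7)
  r_1 = 36 (mod 49)
  r_2 = 36 (mod 343)
  r_3 = 2094 (mod 2401)
Final: r = 2094 with f(r) ≡ 0 mod 7^4.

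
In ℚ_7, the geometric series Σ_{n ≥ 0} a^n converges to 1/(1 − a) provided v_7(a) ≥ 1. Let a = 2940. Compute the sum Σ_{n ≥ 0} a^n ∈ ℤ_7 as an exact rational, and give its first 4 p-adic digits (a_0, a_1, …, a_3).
Σ a^n = 1/(1 − a) = -1/2939;  first 4 digits = (1, 0, 4, 1)

v_7(a) = 2 ≥ 1, so the series converges in ℤ_7 to 1/(1 − a) = 1/(1 − 2940) = -1/2939. Expand this rational in ℤ_7: compute digits iteratively via d_i = x_i mod 7, x_{i+1} = (x_i − d_i)/7. The first 4 digits are (1, 0, 4, 1).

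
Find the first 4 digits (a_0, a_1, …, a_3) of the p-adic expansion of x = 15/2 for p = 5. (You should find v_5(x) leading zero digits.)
(a_0, …, a_3) = (0, 4, 2, 2)

v_5(15/2) = 1, so a_0 = ... = a_0 = 0. Factor out: x = 5^1 · u with u = 3/2 a unit in ℤ_5. Expand u iteratively via a_{v+i} = u_i mod 5, u_{i+1} = (u_i − a_{v+i})/5:
  u_0 = 3/2;  a_1 = 4;  u_1 = (u_0 − 4)/5 = -1/2
  u_1 = -1/2;  a_2 = 2;  u_2 = (u_1 − 2)/5 = -1/2
  u_2 = -1/2;  a_3 = 2;  u_3 = (u_2 − 2)/5 = -1/2
Digits: (0, 4, 2, 2).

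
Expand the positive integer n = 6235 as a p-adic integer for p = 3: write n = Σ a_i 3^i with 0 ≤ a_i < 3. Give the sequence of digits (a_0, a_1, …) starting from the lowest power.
(a_0, a_1, …) = (1, 2, 2, 2, 1, 1, 2, 2)

Repeated division by 3 gives the digits low-to-high: 6235 = 1 + 2·3^1 + 2·3^2 + 2·3^3 + 1·3^4 + 1·3^5 + 2·3^6 + 2·3^7. Digit sequence: (1, 2, 2, 2, 1, 1, 2, 2).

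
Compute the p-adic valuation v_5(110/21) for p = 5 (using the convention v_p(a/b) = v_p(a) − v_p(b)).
v_5(110/21) = 1

Factor powers of 5 from the numerator and denominator of the reduced fraction: 110 = 5^1 · 22 and 21 = 5^0 · 21. Apply v_p(a/b) = v_p(a) − v_p(b): v_5(110/21) = 1 − 0 = 1.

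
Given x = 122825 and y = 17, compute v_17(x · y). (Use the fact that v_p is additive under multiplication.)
v_17(2088025) = 4

v_p(x) = 3 (factor: 122825 = 17^3 · 25); v_p(y) = 1 (factor: 17 = 17^1 · 1). Additivity: v_p(xy) = v_p(x) + v_p(y) = 3 + 1 = 4. (Direct check: xy = 2088025 = 17^4 · (25).)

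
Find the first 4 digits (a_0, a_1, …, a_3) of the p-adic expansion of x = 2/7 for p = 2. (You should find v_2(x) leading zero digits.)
(a_0, …, a_3) = (0, 1, 1, 1)

v_2(2/7) = 1, so a_0 = ... = a_0 = 0. Factor out: x = 2^1 · u with u = 1/7 a unit in ℤ_2. Expand u iteratively via a_{v+i} = u_i mod 2, u_{i+1} = (u_i − a_{v+i})/2:
  u_0 = 1/7;  a_1 = 1;  u_1 = (u_0 − 1)/2 = -3/7
  u_1 = -3/7;  a_2 = 1;  u_2 = (u_1 − 1)/2 = -5/7
  u_2 = -5/7;  a_3 = 1;  u_3 = (u_2 − 1)/2 = -6/7
Digits: (0, 1, 1, 1).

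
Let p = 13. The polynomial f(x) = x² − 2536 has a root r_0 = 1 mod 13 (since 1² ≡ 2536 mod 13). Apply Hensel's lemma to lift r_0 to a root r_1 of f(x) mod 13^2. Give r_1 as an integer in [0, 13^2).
r_1 = 1 (mod 169)

Hensel's recurrence: r_{i+1} = r_i − f(r_i)·(f′(r_i))^{-1} mod 13^{i+2}, with f′(x) = 2x. Iterate:
  r_0 = 1 (mod 13)
  r_1 = 1 (mod 169)
Final: r_1 = 1, and one checks f(r_1) ≡ 0 mod 13^2.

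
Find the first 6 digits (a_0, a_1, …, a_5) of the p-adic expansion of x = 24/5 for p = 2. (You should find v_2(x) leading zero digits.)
(a_0, …, a_5) = (0, 0, 0, 1, 1, 1)

v_2(24/5) = 3, so a_0 = ... = a_2 = 0. Factor out: x = 2^3 · u with u = 3/5 a unit in ℤ_2. Expand u iteratively via a_{v+i} = u_i mod 2, u_{i+1} = (u_i − a_{v+i})/2:
  u_0 = 3/5;  a_3 = 1;  u_1 = (u_0 − 1)/2 = -1/5
  u_1 = -1/5;  a_4 = 1;  u_2 = (u_1 − 1)/2 = -3/5
  u_2 = -3/5;  a_5 = 1;  u_3 = (u_2 − 1)/2 = -4/5
Digits: (0, 0, 0, 1, 1, 1).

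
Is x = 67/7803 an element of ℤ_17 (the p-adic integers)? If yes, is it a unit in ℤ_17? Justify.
x ∉ ℤ_17 (v_17(x) = -2 < 0)

ℤ_17 = {x ∈ ℚ_17 : v_17(x) ≥ 0} and ℤ_17^× = {x ∈ ℤ_17 : v_17(x) = 0}. Here v_17(67/7803) = v_17(num) − v_17(den) = -2; compare against these criteria.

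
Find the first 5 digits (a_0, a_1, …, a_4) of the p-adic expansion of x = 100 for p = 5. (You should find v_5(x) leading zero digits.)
(a_0, …, a_4) = (0, 0, 4, 0, 0)

v_5(100) = 2, so a_0 = ... = a_1 = 0. Factor out: x = 5^2 · u with u = 4 a unit in ℤ_5. Expand u iteratively via a_{v+i} = u_i mod 5, u_{i+1} = (u_i − a_{v+i})/5:
  u_0 = 4;  a_2 = 4;  u_1 = (u_0 − 4)/5 = 0
  u_1 = 0;  a_3 = 0;  u_2 = (u_1 − 0)/5 = 0
  u_2 = 0;  a_4 = 0;  u_3 = (u_2 − 0)/5 = 0
Digits: (0, 0, 4, 0, 0).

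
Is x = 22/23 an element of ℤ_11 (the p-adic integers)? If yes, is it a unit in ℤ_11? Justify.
x ∈ ℤ_11 but not a unit; v_11(x) = 1 > 0

ℤ_11 = {x ∈ ℚ_11 : v_11(x) ≥ 0} and ℤ_11^× = {x ∈ ℤ_11 : v_11(x) = 0}. Here v_11(22/23) = v_11(num) − v_11(den) = 1; compare against these criteria.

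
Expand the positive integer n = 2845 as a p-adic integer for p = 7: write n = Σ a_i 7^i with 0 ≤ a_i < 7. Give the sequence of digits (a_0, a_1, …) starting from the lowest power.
(a_0, a_1, …) = (3, 0, 2, 1, 1)

Repeated division by 7 gives the digits low-to-high: 2845 = 3 + 2·7^2 + 1·7^3 + 1·7^4. Digit sequence: (3, 0, 2, 1, 1).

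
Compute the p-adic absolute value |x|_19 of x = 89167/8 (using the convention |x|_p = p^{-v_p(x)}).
|89167/8|_19 = 1/6859

Step 1 — compute v_19(x) by factoring powers of 19 out of the numerator and denominator: v_19(89167/8) = 3. Step 2 — apply |x|_p = p^{-v_p(x)} = 19^{-3} = 1/6859.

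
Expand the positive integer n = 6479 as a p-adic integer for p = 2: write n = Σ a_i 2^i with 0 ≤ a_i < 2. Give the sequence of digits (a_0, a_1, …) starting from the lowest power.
(a_0, a_1, …) = (1, 1, 1, 1, 0, 0, 1, 0, 1, 0, 0, 1, 1)

Repeated division by 2 gives the digits low-to-high: 6479 = 1 + 1·2^1 + 1·2^2 + 1·2^3 + 1·2^6 + 1·2^8 + 1·2^11 + 1·2^12. Digit sequence: (1, 1, 1, 1, 0, 0, 1, 0, 1, 0, 0, 1, 1).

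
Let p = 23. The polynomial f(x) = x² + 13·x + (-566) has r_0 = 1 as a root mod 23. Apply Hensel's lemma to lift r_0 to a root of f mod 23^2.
r_1 = 461 (mod 529)

Hensel: r_{i+1} = r_i − f(r_i)·(f′(r_i))^{-1} mod 23^{i+2}, f′(x) = 2x + 13. Iterate:
  r_0 = 1 (mod 23)
  r_1 = 461 (mod 529)
Final: r = 461 satisfies f(r) ≡ 0 mod 23^2.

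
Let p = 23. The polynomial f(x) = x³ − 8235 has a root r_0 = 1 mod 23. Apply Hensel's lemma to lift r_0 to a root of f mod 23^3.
r_2 = 7683 (mod 12167)

Hensel: r_{i+1} = r_i − f(r_i)/f′(r_i) mod 23^{i+2}, where f′(x) = 3x². Iterate:
  r_0 = 1 (mod 23)
  r_1 = 277 (mod 529)
  r_2 = 7683 (mod 12167)
Final: r = 7683 with f(r) ≡ 0 mod 23^3.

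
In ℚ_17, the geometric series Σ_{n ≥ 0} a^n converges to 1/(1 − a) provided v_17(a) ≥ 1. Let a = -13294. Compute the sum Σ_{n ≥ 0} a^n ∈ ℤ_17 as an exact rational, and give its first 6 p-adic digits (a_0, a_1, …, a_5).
Σ a^n = 1/(1 − a) = 1/13295;  first 6 digits = (1, 0, 5, 14, 7, 5)

v_17(a) = 2 ≥ 1, so the series converges in ℤ_17 to 1/(1 − a) = 1/(1 − (-13294)) = 1/13295. Expand this rational in ℤ_17: compute digits iteratively via d_i = x_i mod 17, x_{i+1} = (x_i − d_i)/17. The first 6 digits are (1, 0, 5, 14, 7, 5).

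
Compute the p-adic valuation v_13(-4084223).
v_13(-4084223) = 5

v_13(n) is the largest exponent k such that 13^k divides n. Factor out: -4084223 = -13^5 · 11. (Sign doesn't affect v_p.) So v_13(-4084223) = 5.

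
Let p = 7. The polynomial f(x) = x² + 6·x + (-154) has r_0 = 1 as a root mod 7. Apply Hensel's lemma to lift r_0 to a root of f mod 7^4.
r_3 = 1520 (mod 2401)

Hensel: r_{i+1} = r_i − f(r_i)·(f′(r_i))^{-1} mod 7^{i+2}, f′(x) = 2x + 6. Iterate:
  r_0 = 1 (mod 7)
  r_1 = 1 (mod 49)
  r_2 = 148 (mod 343)
  r_3 = 1520 (mod 2401)
Final: r = 1520 satisfies f(r) ≡ 0 mod 7^4.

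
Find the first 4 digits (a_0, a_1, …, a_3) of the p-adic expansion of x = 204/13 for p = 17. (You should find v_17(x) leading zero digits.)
(a_0, …, a_3) = (0, 14, 11, 15)

v_17(204/13) = 1, so a_0 = ... = a_0 = 0. Factor out: x = 17^1 · u with u = 12/13 a unit in ℤ_17. Expand u iteratively via a_{v+i} = u_i mod 17, u_{i+1} = (u_i − a_{v+i})/17:
  u_0 = 12/13;  a_1 = 14;  u_1 = (u_0 − 14)/17 = -10/13
  u_1 = -10/13;  a_2 = 11;  u_2 = (u_1 − 11)/17 = -9/13
  u_2 = -9/13;  a_3 = 15;  u_3 = (u_2 − 15)/17 = -12/13
Digits: (0, 14, 11, 15).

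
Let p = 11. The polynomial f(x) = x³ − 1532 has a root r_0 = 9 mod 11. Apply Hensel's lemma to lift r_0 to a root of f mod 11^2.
r_1 = 86 (mod 121)

Hensel: r_{i+1} = r_i − f(r_i)/f′(r_i) mod 11^{i+2}, where f′(x) = 3x². Iterate:
  r_0 = 9 (mod 11)
  r_1 = 86 (mod 121)
Final: r = 86 with f(r) ≡ 0 mod 11^2.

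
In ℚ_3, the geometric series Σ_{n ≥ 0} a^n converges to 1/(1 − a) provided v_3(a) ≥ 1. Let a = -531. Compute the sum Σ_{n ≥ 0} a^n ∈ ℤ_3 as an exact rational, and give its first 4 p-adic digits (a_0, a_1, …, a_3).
Σ a^n = 1/(1 − a) = 1/532;  first 4 digits = (1, 0, 1, 1)

v_3(a) = 2 ≥ 1, so the series converges in ℤ_3 to 1/(1 − a) = 1/(1 − (-531)) = 1/532. Expand this rational in ℤ_3: compute digits iteratively via d_i = x_i mod 3, x_{i+1} = (x_i − d_i)/3. The first 4 digits are (1, 0, 1, 1).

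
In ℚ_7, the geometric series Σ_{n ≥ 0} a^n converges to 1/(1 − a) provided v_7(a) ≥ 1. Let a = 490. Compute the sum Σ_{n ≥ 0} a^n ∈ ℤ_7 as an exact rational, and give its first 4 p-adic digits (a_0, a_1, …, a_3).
Σ a^n = 1/(1 − a) = -1/489;  first 4 digits = (1, 0, 3, 1)

v_7(a) = 2 ≥ 1, so the series converges in ℤ_7 to 1/(1 − a) = 1/(1 − 490) = -1/489. Expand this rational in ℤ_7: compute digits iteratively via d_i = x_i mod 7, x_{i+1} = (x_i − d_i)/7. The first 4 digits are (1, 0, 3, 1).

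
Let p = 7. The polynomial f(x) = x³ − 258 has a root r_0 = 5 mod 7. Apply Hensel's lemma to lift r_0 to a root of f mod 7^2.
r_1 = 12 (mod 49)

Hensel: r_{i+1} = r_i − f(r_i)/f′(r_i) mod 7^{i+2}, where f′(x) = 3x². Iterate:
  r_0 = 5 (mod 7)
  r_1 = 12 (mod 49)
Final: r = 12 with f(r) ≡ 0 mod 7^2.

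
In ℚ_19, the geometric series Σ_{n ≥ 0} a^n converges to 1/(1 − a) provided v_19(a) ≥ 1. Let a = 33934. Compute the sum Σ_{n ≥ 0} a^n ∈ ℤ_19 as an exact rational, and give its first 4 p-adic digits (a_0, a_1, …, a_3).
Σ a^n = 1/(1 − a) = -1/33933;  first 4 digits = (1, 0, 18, 4)

v_19(a) = 2 ≥ 1, so the series converges in ℤ_19 to 1/(1 − a) = 1/(1 − 33934) = -1/33933. Expand this rational in ℤ_19: compute digits iteratively via d_i = x_i mod 19, x_{i+1} = (x_i − d_i)/19. The first 4 digits are (1, 0, 18, 4).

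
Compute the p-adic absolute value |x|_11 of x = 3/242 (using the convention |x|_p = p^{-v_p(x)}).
|3/242|_11 = 121

Step 1 — compute v_11(x) by factoring powers of 11 out of the numerator and denominator: v_11(3/242) = -2. Step 2 — apply |x|_p = p^{-v_p(x)} = 11^{2} = 121.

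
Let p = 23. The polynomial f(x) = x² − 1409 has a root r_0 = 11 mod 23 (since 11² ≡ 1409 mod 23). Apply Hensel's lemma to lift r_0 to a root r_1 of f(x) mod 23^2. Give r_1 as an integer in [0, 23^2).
r_1 = 310 (mod 529)

Hensel's recurrence: r_{i+1} = r_i − f(r_i)·(f′(r_i))^{-1} mod 23^{i+2}, with f′(x) = 2x. Iterate:
  r_0 = 11 (mod 23)
  r_1 = 310 (mod 529)
Final: r_1 = 310, and one checks f(r_1) ≡ 0 mod 23^2.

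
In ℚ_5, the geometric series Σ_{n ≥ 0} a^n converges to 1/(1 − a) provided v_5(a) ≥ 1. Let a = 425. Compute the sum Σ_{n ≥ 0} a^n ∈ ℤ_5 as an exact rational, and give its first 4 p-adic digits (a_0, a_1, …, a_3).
Σ a^n = 1/(1 − a) = -1/424;  first 4 digits = (1, 0, 2, 3)

v_5(a) = 2 ≥ 1, so the series converges in ℤ_5 to 1/(1 − a) = 1/(1 − 425) = -1/424. Expand this rational in ℤ_5: compute digits iteratively via d_i = x_i mod 5, x_{i+1} = (x_i − d_i)/5. The first 4 digits are (1, 0, 2, 3).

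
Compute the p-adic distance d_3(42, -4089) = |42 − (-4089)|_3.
d_3(42, -4089) = 1/243

Step 1 — x − y = 42 − (-4089) = 4131. Step 2 — v_3(4131) = 5 (factor: 4131 = (3^5 · 17); the sign does not affect v_p). Step 3 — |x − y|_3 = 3^{-5} = 1/243.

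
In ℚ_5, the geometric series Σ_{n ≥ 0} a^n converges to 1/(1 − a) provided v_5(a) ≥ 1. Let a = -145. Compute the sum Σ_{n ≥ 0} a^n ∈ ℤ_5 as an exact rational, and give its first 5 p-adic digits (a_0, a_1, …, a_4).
Σ a^n = 1/(1 − a) = 1/146;  first 5 digits = (1, 1, 0, 3, 1)

v_5(a) = 1 ≥ 1, so the series converges in ℤ_5 to 1/(1 − a) = 1/(1 − (-145)) = 1/146. Expand this rational in ℤ_5: compute digits iteratively via d_i = x_i mod 5, x_{i+1} = (x_i − d_i)/5. The first 5 digits are (1, 1, 0, 3, 1).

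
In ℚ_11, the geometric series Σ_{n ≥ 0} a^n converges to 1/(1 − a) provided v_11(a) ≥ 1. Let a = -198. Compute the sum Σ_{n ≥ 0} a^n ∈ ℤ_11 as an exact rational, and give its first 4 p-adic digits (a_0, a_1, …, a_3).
Σ a^n = 1/(1 − a) = 1/199;  first 4 digits = (1, 4, 3, 5)

v_11(a) = 1 ≥ 1, so the series converges in ℤ_11 to 1/(1 − a) = 1/(1 − (-198)) = 1/199. Expand this rational in ℤ_11: compute digits iteratively via d_i = x_i mod 11, x_{i+1} = (x_i − d_i)/11. The first 4 digits are (1, 4, 3, 5).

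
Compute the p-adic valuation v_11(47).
v_11(47) = 0

v_11(n) is the largest exponent k such that 11^k divides n. Factor out: 47 = 11^0 · 47. (Sign doesn't affect v_p.) So v_11(47) = 0.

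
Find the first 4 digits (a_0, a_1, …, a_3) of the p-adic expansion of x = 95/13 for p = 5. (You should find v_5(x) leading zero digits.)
(a_0, …, a_3) = (0, 3, 2, 3)

v_5(95/13) = 1, so a_0 = ... = a_0 = 0. Factor out: x = 5^1 · u with u = 19/13 a unit in ℤ_5. Expand u iteratively via a_{v+i} = u_i mod 5, u_{i+1} = (u_i − a_{v+i})/5:
  u_0 = 19/13;  a_1 = 3;  u_1 = (u_0 − 3)/5 = -4/13
  u_1 = -4/13;  a_2 = 2;  u_2 = (u_1 − 2)/5 = -6/13
  u_2 = -6/13;  a_3 = 3;  u_3 = (u_2 − 3)/5 = -9/13
Digits: (0, 3, 2, 3).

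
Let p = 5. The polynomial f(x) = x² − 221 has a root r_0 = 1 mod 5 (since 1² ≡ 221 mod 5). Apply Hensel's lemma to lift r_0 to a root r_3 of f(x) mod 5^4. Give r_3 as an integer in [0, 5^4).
r_3 = 186 (mod 625)

Hensel's recurrence: r_{i+1} = r_i − f(r_i)·(f′(r_i))^{-1} mod 5^{i+2}, with f′(x) = 2x. Iterate:
  r_0 = 1 (mod 5)
  r_1 = 11 (mod 25)
  r_2 = 61 (mod 125)
  r_3 = 186 (mod 625)
Final: r_3 = 186, and one checks f(r_3) ≡ 0 mod 5^4.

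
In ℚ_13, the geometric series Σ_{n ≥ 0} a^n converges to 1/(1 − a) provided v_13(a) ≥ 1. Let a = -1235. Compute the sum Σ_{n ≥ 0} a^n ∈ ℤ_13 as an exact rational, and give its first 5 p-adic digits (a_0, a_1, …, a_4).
Σ a^n = 1/(1 − a) = 1/1236;  first 5 digits = (1, 9, 8, 5, 7)

v_13(a) = 1 ≥ 1, so the series converges in ℤ_13 to 1/(1 − a) = 1/(1 − (-1235)) = 1/1236. Expand this rational in ℤ_13: compute digits iteratively via d_i = x_i mod 13, x_{i+1} = (x_i − d_i)/13. The first 5 digits are (1, 9, 8, 5, 7).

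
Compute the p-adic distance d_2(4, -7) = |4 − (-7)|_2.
d_2(4, -7) = 1

Step 1 — x − y = 4 − (-7) = 11. Step 2 — v_2(11) = 0 (factor: 11 = (2^0 · 11); the sign does not affect v_p). Step 3 — |x − y|_2 = 2^{0} = 1.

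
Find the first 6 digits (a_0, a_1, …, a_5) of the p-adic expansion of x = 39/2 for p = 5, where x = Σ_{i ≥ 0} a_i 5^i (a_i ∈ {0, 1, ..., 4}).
(a_0, …, a_5) = (2, 1, 3, 2, 2, 2)

v_5(39/2) = 0 (numerator and denominator both coprime to 5), so x ∈ ℤ_5^×. Compute digits iteratively via a_i = x_i mod 5, x_{i+1} = (x_i − a_i)/5, with x_0 = x:
  x_0 = 39/2;  a_0 = 2;  x_1 = (x_0 − 2)/5 = 7/2
  x_1 = 7/2;  a_1 = 1;  x_2 = (x_1 − 1)/5 = 1/2
  x_2 = 1/2;  a_2 = 3;  x_3 = (x_2 − 3)/5 = -1/2
  x_3 = -1/2;  a_3 = 2;  x_4 = (x_3 − 2)/5 = -1/2
  x_4 = -1/2;  a_4 = 2;  x_5 = (x_4 − 2)/5 = -1/2
  x_5 = -1/2;  a_5 = 2;  x_6 = (x_5 − 2)/5 = -1/2
Digits: (2, 1, 3, 2, 2, 2).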